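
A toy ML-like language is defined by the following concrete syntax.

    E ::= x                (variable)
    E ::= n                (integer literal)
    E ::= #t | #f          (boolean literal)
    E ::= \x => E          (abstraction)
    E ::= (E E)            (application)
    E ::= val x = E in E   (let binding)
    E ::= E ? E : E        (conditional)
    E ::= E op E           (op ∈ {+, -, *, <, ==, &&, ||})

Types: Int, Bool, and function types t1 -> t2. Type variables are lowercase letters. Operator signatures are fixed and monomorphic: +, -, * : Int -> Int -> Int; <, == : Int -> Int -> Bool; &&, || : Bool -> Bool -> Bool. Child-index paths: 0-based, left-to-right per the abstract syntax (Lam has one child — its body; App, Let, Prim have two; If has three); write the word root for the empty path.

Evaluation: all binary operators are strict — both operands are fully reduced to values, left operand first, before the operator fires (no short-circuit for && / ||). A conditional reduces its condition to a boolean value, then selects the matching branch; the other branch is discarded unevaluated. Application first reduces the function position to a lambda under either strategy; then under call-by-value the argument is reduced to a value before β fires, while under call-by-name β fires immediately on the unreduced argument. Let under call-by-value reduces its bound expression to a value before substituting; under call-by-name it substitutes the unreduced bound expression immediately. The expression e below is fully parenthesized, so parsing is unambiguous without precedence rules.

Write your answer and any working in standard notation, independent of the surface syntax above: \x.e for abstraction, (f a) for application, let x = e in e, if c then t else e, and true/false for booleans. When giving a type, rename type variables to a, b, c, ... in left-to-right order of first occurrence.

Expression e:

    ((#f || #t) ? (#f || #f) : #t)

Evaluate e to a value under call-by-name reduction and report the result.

Answer: false

Working:
step 0: (if (false || true) then (false || false) else true)
step 1: [delta@0] (if true then (false || false) else true)
step 2: [if@root] (false || false)
step 3: [delta@root] false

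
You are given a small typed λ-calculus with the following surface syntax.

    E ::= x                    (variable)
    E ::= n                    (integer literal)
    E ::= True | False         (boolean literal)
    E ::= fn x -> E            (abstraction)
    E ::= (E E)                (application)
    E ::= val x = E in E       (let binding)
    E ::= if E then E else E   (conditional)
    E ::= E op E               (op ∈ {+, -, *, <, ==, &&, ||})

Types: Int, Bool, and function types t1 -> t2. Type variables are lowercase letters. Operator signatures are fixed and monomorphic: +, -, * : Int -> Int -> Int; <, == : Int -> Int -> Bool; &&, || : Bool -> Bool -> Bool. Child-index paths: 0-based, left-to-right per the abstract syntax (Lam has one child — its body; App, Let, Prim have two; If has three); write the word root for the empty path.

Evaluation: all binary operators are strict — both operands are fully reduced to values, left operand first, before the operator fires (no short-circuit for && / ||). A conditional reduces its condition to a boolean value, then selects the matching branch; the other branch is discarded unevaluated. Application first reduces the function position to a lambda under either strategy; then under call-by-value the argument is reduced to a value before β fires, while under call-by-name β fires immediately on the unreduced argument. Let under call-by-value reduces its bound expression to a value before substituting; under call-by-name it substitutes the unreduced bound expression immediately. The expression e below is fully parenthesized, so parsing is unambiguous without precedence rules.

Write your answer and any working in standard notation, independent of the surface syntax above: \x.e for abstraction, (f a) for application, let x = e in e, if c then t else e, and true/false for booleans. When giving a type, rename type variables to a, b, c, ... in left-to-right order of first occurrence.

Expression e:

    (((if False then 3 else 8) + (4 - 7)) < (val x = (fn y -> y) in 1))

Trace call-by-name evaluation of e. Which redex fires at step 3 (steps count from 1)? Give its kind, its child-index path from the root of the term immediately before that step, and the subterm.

Answer: delta at 0 : (8 + -3)

Derivation:
step 0: (((if false then 3 else 8) + (4 - 7)) < (let x = (\y.y) in 1))
step 1: [if@0.0] ((8 + (4 - 7)) < (let x = (\y.y) in 1))
step 2: [delta@0.1] ((8 + -3) < (let x = (\y.y) in 1))
step 3: [delta@0] (5 < (let x = (\y.y) in 1))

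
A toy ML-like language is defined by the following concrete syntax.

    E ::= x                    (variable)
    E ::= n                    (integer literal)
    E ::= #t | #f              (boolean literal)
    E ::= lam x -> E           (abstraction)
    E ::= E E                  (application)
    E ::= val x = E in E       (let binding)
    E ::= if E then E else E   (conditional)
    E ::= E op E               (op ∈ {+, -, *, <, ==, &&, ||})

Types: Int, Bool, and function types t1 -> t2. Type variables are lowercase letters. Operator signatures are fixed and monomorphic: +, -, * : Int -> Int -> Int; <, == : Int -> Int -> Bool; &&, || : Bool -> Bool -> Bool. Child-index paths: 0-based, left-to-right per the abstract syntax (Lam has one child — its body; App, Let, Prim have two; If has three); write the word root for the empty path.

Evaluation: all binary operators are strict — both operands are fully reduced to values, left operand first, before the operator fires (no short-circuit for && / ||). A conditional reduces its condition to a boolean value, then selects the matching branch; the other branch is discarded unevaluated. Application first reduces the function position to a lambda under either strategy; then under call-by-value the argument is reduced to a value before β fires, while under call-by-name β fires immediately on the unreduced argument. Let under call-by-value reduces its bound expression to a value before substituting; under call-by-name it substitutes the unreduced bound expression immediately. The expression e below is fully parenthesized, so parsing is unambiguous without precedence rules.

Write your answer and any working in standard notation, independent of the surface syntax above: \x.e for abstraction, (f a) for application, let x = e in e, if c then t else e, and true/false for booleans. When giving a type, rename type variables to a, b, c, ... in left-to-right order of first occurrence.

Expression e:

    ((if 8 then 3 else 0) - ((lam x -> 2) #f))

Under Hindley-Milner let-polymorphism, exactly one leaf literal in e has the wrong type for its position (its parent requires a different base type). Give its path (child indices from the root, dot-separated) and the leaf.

Answer: 0.0 : 8

Derivation:
  unify Int ~ Bool
  FAIL: mismatch Int ~ Bool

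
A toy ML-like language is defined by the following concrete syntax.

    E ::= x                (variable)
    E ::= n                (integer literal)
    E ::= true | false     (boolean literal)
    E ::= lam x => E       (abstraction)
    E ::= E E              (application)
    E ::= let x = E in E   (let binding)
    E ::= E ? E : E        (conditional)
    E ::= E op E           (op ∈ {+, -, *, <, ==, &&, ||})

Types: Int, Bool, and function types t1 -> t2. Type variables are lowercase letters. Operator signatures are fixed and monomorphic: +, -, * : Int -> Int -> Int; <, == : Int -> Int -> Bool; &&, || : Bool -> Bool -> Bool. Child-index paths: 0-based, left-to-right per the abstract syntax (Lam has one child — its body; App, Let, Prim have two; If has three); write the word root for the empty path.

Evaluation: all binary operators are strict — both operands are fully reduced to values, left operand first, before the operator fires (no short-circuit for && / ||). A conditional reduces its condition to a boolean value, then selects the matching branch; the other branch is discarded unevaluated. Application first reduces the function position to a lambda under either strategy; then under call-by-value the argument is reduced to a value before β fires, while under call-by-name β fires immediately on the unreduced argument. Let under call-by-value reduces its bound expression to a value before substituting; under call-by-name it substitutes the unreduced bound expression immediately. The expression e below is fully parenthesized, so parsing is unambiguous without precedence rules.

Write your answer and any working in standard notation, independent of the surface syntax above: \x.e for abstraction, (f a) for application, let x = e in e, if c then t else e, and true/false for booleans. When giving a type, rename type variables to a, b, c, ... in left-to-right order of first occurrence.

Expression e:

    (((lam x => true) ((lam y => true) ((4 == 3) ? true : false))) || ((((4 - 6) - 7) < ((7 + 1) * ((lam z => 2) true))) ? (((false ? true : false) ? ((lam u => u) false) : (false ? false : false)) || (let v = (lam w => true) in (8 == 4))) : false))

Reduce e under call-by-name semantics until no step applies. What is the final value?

Answer: true

Working:
step 0: (((\x.true) ((\y.true) (if (4 == 3) then true else false))) || (if (((4 - 6) - 7) < ((7 + 1) * ((\z.2) true))) then ((if (if false then true else false) then ((\u.u) false) else (if false then false else false)) || (let v = (\w.true) in (8 == 4))) else false))
step 1: [beta@0] (true || (if (((4 - 6) - 7) < ((7 + 1) * ((\z.2) true))) then ((if (if false then true else false) then ((\u.u) false) else (if false then false else false)) || (let v = (\w.true) in (8 == 4))) else false))
step 2: [delta@1.0.0.0] (true || (if ((-2 - 7) < ((7 + 1) * ((\z.2) true))) then ((if (if false then true else false) then ((\u.u) false) else (if false then false else false)) || (let v = (\w.true) in (8 == 4))) else false))
step 3: [delta@1.0.0] (true || (if (-9 < ((7 + 1) * ((\z.2) true))) then ((if (if false then true else false) then ((\u.u) false) else (if false then false else false)) || (let v = (\w.true) in (8 == 4))) else false))
step 4: [delta@1.0.1.0] (true || (if (-9 < (8 * ((\z.2) true))) then ((if (if false then true else false) then ((\u.u) false) else (if false then false else false)) || (let v = (\w.true) in (8 == 4))) else false))
step 5: [beta@1.0.1.1] (true || (if (-9 < (8 * 2)) then ((if (if false then true else false) then ((\u.u) false) else (if false then false else false)) || (let v = (\w.true) in (8 == 4))) else false))
step 6: [delta@1.0.1] (true || (if (-9 < 16) then ((if (if false then true else false) then ((\u.u) false) else (if false then false else false)) || (let v = (\w.true) in (8 == 4))) else false))
step 7: [delta@1.0] (true || (if true then ((if (if false then true else false) then ((\u.u) false) else (if false then false else false)) || (let v = (\w.true) in (8 == 4))) else false))
step 8: [if@1] (true || ((if (if false then true else false) then ((\u.u) false) else (if false then false else false)) || (let v = (\w.true) in (8 == 4))))
step 9: [if@1.0.0] (true || ((if false then ((\u.u) false) else (if false then false else false)) || (let v = (\w.true) in (8 == 4))))
step 10: [if@1.0] (true || ((if false then false else false) || (let v = (\w.true) in (8 == 4))))
step 11: [if@1.0] (true || (false || (let v = (\w.true) in (8 == 4))))
step 12: [let@1.1] (true || (false || (8 == 4)))
step 13: [delta@1.1] (true || (false || false))
step 14: [delta@1] (true || false)
step 15: [delta@root] true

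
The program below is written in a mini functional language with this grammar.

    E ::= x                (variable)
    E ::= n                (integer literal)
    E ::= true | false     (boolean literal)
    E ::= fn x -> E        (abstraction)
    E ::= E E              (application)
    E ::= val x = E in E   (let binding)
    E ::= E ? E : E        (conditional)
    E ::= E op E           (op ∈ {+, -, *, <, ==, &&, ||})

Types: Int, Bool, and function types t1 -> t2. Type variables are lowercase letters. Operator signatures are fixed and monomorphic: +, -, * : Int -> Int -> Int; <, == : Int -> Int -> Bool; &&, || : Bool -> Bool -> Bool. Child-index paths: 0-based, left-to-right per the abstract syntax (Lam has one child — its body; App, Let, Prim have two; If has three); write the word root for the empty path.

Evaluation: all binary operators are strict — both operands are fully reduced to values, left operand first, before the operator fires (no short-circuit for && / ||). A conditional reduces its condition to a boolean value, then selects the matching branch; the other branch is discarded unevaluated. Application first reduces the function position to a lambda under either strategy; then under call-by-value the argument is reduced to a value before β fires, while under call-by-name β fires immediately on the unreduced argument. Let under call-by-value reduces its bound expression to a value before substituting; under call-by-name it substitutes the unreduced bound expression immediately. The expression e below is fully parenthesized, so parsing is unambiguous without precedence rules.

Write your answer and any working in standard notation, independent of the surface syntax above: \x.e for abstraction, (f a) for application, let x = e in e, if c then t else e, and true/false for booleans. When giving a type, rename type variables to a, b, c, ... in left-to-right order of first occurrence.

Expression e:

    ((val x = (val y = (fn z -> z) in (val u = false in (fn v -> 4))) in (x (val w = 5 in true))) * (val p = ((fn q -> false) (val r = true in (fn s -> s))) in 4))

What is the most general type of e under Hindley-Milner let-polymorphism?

Trace:
z : a
\z._ : a -> a
let y : forall. a -> a
let u : Bool
\v._ : b -> Int
let x : forall. b -> Int
x : c -> Int
let w : Int
  unify c -> Int ~ Bool -> d
  unify c ~ Bool
  unify Int ~ d
_ _ : Int
  unify Int ~ Int
\q._ : e -> Bool
let r : Bool
s : f
\s._ : f -> f
  unify e -> Bool ~ (f -> f) -> g
  unify e ~ f -> f
  unify Bool ~ g
_ _ : Bool
let p : Bool
  unify Int ~ Int

Answer: Int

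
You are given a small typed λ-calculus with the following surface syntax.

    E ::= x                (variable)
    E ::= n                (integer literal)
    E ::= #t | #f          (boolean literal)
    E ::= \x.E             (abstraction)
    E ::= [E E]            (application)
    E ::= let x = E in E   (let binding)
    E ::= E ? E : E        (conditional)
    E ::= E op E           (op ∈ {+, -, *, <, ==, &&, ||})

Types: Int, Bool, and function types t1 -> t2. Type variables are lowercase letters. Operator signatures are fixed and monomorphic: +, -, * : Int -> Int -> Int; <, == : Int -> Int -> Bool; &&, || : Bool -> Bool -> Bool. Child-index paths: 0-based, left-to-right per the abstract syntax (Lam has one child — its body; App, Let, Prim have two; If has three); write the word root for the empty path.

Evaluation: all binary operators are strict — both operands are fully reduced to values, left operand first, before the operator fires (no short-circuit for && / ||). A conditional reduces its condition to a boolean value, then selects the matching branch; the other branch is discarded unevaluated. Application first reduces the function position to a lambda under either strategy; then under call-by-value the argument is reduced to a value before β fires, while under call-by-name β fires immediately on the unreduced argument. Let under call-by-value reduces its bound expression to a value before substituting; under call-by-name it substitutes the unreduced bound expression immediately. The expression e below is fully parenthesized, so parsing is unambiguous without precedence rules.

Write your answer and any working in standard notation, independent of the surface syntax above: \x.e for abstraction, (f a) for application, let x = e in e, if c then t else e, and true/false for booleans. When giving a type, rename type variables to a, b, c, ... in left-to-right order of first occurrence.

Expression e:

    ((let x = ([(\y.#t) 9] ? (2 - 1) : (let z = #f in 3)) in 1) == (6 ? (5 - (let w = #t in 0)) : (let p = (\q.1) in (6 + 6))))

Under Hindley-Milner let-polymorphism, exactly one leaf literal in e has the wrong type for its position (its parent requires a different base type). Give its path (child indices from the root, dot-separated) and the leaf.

Answer: 1.0 : 6

Working:
\y._ : a -> Bool
  unify a -> Bool ~ Int -> b
  unify a ~ Int
  unify Bool ~ b
_ _ : Bool
  unify Bool ~ Bool
  unify Int ~ Int
  unify Int ~ Int
let z : Bool
  unify Int ~ Int
let x : Int
  unify Int ~ Int
  unify Int ~ Bool
  FAIL: mismatch Int ~ Bool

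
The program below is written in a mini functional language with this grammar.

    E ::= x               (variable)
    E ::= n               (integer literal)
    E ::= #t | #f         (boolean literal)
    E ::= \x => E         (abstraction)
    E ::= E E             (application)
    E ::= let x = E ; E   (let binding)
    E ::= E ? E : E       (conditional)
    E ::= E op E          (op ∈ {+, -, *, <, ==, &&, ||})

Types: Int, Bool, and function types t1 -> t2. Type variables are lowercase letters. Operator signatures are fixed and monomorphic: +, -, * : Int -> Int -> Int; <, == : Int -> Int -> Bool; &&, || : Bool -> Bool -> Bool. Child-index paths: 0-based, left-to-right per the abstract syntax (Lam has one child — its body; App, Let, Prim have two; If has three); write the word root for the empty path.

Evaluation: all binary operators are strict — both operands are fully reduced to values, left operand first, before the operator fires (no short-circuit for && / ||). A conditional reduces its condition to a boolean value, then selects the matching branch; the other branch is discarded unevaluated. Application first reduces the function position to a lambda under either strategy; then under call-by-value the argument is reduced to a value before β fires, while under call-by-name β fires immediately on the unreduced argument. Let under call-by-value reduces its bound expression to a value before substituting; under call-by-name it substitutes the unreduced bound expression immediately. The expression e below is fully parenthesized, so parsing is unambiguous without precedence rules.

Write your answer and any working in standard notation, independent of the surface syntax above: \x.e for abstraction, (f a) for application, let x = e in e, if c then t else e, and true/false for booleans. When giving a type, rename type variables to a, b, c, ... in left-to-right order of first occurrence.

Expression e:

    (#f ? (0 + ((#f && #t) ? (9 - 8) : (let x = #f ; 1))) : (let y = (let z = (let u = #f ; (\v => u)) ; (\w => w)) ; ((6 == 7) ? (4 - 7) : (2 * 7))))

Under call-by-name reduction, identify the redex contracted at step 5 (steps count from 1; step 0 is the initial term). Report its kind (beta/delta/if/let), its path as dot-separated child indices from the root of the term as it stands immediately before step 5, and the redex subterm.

Working:
step 0: (if false then (0 + (if (false && true) then (9 - 8) else (let x = false in 1))) else (let y = (let z = (let u = false in (\v.u)) in (\w.w)) in (if (6 == 7) then (4 - 7) else (2 * 7))))
step 1: [if@root] (let y = (let z = (let u = false in (\v.u)) in (\w.w)) in (if (6 == 7) then (4 - 7) else (2 * 7)))
step 2: [let@root] (if (6 == 7) then (4 - 7) else (2 * 7))
step 3: [delta@0] (if false then (4 - 7) else (2 * 7))
step 4: [if@root] (2 * 7)
step 5: [delta@root] 14

Answer: delta at root : (2 * 7)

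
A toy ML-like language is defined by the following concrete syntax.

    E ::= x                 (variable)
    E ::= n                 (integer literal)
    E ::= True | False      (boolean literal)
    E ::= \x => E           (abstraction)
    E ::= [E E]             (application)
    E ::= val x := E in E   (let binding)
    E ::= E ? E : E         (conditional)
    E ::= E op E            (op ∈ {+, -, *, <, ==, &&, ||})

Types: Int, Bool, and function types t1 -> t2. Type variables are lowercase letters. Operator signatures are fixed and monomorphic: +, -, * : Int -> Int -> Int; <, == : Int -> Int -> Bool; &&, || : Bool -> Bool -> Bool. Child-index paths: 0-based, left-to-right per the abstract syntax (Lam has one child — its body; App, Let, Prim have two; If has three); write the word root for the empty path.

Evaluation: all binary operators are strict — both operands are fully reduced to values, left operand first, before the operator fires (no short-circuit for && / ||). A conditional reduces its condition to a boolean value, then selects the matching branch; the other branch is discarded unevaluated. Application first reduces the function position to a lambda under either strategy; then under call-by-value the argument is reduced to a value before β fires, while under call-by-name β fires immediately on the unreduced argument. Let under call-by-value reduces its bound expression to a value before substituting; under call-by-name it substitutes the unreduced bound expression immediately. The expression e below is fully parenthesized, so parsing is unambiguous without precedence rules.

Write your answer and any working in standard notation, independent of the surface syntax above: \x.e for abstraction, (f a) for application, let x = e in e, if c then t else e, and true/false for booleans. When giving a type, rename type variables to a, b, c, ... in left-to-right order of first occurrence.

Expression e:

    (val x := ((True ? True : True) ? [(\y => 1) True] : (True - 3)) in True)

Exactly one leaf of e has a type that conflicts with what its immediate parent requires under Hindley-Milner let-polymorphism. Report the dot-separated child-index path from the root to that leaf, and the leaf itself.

Answer: 0.2.0 : true

Derivation:
  unify Bool ~ Bool
  unify Bool ~ Bool
  unify Bool ~ Bool
\y._ : a -> Int
  unify a -> Int ~ Bool -> b
  unify a ~ Bool
  unify Int ~ b
_ _ : Int
  unify Bool ~ Int
  FAIL: mismatch Bool ~ Int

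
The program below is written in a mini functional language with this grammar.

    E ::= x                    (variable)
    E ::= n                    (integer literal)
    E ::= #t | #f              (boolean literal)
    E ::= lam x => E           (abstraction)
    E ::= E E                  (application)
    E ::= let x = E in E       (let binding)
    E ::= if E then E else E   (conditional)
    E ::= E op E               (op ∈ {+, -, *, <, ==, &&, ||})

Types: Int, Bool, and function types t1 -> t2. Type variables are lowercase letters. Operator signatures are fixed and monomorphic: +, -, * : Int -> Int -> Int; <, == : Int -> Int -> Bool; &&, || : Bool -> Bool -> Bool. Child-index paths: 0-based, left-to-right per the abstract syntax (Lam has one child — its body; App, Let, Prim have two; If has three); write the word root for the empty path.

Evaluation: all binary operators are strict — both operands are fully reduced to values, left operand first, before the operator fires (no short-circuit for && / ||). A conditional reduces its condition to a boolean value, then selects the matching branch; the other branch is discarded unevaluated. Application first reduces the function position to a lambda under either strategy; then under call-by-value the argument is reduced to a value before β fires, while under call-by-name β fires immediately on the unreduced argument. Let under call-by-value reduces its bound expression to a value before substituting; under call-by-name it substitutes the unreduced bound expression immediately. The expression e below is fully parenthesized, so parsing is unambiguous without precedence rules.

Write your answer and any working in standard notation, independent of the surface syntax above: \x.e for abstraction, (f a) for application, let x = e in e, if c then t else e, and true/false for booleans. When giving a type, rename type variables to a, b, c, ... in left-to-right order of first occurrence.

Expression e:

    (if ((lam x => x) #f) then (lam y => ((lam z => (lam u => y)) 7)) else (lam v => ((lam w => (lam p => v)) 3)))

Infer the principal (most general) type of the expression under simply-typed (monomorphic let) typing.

Trace:
x : a
\x._ : a -> a
  unify a -> a ~ Bool -> b
  unify a ~ Bool
  unify Bool ~ b
_ _ : Bool
  unify Bool ~ Bool
y : c
\u._ : e -> c
\z._ : d -> e -> c
  unify d -> e -> c ~ Int -> f
  unify d ~ Int
  unify e -> c ~ f
_ _ : e -> c
\y._ : c -> e -> c
v : g
\p._ : i -> g
\w._ : h -> i -> g
  unify h -> i -> g ~ Int -> j
  unify h ~ Int
  unify i -> g ~ j
_ _ : i -> g
\v._ : g -> i -> g
  unify c -> e -> c ~ g -> i -> g
  unify c ~ g
  unify e -> g ~ i -> g
  unify e ~ i
  unify g ~ g

Answer: a -> b -> a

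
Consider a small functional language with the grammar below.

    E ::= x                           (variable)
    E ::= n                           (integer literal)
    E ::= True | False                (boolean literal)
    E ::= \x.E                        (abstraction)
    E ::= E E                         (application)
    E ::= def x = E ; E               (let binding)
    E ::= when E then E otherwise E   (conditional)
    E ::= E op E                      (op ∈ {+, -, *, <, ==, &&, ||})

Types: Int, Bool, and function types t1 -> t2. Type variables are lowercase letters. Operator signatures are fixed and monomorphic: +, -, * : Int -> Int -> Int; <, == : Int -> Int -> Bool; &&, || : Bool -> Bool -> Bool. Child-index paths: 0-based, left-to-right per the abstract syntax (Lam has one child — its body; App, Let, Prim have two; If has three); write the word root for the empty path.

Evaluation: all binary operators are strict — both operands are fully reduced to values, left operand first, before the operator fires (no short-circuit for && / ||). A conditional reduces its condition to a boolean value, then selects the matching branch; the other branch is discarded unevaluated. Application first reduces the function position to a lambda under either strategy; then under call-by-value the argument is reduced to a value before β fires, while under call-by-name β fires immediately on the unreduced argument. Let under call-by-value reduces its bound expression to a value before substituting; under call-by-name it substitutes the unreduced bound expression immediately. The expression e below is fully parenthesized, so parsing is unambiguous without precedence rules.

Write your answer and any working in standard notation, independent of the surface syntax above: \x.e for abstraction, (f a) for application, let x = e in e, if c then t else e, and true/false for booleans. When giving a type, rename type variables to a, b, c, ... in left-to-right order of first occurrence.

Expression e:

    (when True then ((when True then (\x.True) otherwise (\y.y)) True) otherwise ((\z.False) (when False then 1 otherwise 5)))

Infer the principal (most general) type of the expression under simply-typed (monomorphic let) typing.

Answer: Bool

Trace:
  unify Bool ~ Bool
  unify Bool ~ Bool
\x._ : a -> Bool
y : b
\y._ : b -> b
  unify a -> Bool ~ b -> b
  unify a ~ b
  unify Bool ~ b
  unify Bool -> Bool ~ Bool -> c
  unify Bool ~ Bool
  unify Bool ~ c
_ _ : Bool
\z._ : d -> Bool
  unify Bool ~ Bool
  unify Int ~ Int
  unify d -> Bool ~ Int -> e
  unify d ~ Int
  unify Bool ~ e
_ _ : Bool
  unify Bool ~ Bool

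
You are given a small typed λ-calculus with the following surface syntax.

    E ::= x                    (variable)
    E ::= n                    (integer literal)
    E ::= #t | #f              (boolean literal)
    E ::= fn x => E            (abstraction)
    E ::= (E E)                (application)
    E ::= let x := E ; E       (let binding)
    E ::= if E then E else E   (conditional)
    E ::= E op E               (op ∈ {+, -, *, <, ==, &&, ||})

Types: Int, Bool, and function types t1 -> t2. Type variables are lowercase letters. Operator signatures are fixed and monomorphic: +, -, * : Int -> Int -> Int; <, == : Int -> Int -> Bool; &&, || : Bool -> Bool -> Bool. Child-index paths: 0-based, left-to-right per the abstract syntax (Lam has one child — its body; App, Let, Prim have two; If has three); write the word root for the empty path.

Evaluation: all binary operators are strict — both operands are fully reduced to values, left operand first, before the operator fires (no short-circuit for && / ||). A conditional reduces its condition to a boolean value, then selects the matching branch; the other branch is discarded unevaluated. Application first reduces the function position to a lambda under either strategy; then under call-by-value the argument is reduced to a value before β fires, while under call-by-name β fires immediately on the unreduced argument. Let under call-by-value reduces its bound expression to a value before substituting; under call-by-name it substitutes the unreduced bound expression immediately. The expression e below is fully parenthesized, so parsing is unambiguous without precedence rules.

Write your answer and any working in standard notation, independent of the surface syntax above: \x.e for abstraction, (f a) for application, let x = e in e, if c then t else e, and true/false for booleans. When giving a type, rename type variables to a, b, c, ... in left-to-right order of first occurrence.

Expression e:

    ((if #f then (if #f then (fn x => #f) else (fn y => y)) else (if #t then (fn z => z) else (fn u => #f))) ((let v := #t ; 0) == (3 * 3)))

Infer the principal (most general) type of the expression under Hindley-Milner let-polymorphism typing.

Answer: Bool

Trace:
  unify Bool ~ Bool
  unify Bool ~ Bool
\x._ : a -> Bool
y : b
\y._ : b -> b
  unify a -> Bool ~ b -> b
  unify a ~ b
  unify Bool ~ b
  unify Bool ~ Bool
z : c
\z._ : c -> c
\u._ : d -> Bool
  unify c -> c ~ d -> Bool
  unify c ~ d
  unify d ~ Bool
  unify Bool -> Bool ~ Bool -> Bool
  unify Bool ~ Bool
  unify Bool ~ Bool
let v : Bool
  unify Int ~ Int
  unify Int ~ Int
  unify Int ~ Int
  unify Int ~ Int
  unify Bool -> Bool ~ Bool -> e
  unify Bool ~ Bool
  unify Bool ~ e
_ _ : Bool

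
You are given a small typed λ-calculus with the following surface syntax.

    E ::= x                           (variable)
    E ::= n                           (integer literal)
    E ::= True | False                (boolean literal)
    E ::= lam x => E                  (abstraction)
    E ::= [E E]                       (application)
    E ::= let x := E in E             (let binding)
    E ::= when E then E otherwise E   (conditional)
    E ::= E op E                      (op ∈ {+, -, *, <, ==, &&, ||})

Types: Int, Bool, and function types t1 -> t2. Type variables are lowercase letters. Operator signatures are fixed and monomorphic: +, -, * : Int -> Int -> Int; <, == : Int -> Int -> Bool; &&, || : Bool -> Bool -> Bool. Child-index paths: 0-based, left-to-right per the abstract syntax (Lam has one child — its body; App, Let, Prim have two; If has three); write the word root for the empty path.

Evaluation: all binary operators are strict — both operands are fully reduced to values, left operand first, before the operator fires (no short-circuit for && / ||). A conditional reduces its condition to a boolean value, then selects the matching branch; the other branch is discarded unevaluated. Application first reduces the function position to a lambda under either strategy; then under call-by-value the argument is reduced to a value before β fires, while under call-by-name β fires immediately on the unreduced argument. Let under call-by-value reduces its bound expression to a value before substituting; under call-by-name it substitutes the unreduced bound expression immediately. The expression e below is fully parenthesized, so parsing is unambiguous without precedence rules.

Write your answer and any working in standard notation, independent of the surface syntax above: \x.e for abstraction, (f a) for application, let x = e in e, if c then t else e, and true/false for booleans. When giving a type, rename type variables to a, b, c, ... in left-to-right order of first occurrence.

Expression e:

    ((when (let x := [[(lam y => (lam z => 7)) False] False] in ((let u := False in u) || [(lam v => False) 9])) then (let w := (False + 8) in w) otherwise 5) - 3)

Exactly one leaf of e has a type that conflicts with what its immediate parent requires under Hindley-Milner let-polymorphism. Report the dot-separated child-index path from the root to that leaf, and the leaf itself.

Answer: 0.1.0.0 : false

Working:
\z._ : b -> Int
\y._ : a -> b -> Int
  unify a -> b -> Int ~ Bool -> c
  unify a ~ Bool
  unify b -> Int ~ c
_ _ : b -> Int
  unify b -> Int ~ Bool -> d
  unify b ~ Bool
  unify Int ~ d
_ _ : Int
let x : Int
let u : Bool
u : Bool
  unify Bool ~ Bool
\v._ : e -> Bool
  unify e -> Bool ~ Int -> f
  unify e ~ Int
  unify Bool ~ f
_ _ : Bool
  unify Bool ~ Bool
  unify Bool ~ Bool
  unify Bool ~ Int
  FAIL: mismatch Bool ~ Int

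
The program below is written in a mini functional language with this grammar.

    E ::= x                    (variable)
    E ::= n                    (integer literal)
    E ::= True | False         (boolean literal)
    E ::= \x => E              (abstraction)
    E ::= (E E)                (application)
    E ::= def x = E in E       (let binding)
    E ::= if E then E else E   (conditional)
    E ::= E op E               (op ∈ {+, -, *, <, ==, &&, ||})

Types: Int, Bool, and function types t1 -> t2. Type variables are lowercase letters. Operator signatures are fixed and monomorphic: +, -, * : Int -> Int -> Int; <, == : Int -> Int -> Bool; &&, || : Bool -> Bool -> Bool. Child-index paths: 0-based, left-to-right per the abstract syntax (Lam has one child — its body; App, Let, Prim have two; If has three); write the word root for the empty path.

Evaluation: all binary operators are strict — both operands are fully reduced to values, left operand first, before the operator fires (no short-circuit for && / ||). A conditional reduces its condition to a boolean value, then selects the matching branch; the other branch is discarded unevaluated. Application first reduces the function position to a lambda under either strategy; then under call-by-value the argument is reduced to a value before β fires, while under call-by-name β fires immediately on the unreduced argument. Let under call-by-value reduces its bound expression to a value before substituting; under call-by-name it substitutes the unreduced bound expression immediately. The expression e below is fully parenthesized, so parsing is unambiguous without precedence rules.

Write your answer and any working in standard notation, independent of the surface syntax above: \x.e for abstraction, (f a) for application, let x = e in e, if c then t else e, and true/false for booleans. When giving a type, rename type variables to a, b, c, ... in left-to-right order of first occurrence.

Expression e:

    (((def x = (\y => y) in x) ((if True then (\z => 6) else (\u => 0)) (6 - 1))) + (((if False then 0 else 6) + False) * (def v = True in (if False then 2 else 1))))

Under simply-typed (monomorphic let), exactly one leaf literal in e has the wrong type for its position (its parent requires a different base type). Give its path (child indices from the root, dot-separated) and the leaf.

Answer: 1.0.1 : false

Trace:
y : a
\y._ : a -> a
let x : a -> a
x : a -> a
  unify Bool ~ Bool
\z._ : b -> Int
\u._ : c -> Int
  unify b -> Int ~ c -> Int
  unify b ~ c
  unify Int ~ Int
  unify Int ~ Int
  unify Int ~ Int
  unify c -> Int ~ Int -> d
  unify c ~ Int
  unify Int ~ d
_ _ : Int
  unify a -> a ~ Int -> e
  unify a ~ Int
  unify Int ~ e
_ _ : Int
  unify Int ~ Int
  unify Bool ~ Bool
  unify Int ~ Int
  unify Int ~ Int
  unify Bool ~ Int
  FAIL: mismatch Bool ~ Int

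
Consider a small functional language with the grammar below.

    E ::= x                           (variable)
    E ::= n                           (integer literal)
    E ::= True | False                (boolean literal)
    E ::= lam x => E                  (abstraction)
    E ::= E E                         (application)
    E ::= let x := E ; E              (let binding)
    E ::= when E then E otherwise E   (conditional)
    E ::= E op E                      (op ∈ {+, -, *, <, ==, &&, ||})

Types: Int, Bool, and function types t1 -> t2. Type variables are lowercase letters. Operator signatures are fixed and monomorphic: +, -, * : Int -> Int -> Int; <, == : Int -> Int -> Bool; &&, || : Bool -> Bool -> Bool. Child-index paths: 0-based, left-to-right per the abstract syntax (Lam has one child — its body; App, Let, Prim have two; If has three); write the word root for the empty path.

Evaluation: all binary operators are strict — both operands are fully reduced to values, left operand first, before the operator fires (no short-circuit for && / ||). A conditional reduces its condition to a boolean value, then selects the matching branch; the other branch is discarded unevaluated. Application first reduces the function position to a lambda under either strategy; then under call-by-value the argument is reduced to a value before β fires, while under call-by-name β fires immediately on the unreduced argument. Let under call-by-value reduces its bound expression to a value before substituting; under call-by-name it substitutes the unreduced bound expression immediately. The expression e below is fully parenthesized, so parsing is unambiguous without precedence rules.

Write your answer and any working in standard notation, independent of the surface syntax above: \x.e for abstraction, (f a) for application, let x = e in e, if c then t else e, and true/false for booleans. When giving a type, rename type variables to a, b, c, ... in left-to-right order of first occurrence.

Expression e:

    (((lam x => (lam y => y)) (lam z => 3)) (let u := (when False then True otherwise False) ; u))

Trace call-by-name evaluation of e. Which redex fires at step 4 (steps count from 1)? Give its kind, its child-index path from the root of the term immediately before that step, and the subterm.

Answer: if at root : (if false then true else false)

Derivation:
step 0: (((\x.(\y.y)) (\z.3)) (let u = (if false then true else false) in u))
step 1: [beta@0] ((\y.y) (let u = (if false then true else false) in u))
step 2: [beta@root] (let u = (if false then true else false) in u)
step 3: [let@root] (if false then true else false)
step 4: [if@root] false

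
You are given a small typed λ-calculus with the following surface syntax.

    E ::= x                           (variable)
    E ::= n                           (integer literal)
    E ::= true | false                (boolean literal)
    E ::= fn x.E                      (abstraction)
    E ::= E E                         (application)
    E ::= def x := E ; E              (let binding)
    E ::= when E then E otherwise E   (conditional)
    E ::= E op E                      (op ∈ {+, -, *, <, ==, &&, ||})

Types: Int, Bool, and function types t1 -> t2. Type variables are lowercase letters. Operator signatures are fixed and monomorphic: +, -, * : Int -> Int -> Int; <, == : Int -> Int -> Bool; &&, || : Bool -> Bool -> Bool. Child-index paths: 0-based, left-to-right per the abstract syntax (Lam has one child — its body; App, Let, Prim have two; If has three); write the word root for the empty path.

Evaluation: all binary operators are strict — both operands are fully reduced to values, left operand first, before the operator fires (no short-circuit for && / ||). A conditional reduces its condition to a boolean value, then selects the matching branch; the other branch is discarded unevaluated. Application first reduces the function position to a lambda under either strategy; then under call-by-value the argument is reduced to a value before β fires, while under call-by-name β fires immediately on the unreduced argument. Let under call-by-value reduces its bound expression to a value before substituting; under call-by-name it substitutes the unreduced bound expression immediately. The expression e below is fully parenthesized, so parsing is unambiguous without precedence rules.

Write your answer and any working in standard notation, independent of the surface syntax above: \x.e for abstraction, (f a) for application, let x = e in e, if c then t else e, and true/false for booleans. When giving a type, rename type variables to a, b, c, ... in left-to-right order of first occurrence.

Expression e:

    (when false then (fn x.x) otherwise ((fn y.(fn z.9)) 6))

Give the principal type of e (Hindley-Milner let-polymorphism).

Answer: Int -> Int

Derivation:
  unify Bool ~ Bool
x : a
\x._ : a -> a
\z._ : c -> Int
\y._ : b -> c -> Int
  unify b -> c -> Int ~ Int -> d
  unify b ~ Int
  unify c -> Int ~ d
_ _ : c -> Int
  unify a -> a ~ c -> Int
  unify a ~ c
  unify c ~ Int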